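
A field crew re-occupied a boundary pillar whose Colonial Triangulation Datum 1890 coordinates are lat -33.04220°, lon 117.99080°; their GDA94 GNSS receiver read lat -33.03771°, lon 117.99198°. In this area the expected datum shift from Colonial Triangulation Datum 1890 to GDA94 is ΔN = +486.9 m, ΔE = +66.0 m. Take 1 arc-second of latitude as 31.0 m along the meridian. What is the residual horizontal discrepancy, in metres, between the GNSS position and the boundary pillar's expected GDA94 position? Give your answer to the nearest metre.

47 m

Observed coordinate differences: Δφ = +0.00449°, Δλ = +0.00118°.
Converting to metres (1° lat = 111600 m, cos φ = 0.838269): observed ΔN = 501.1 m, observed ΔE = 110.4 m.
Subtracting the expected shift leaves a residual of 501.1 − (486.9) = 14.2 m north and 110.4 − (66.0) = 44.4 m east.
Residual distance = √(14.2² + 44.4²) = 46.6 m.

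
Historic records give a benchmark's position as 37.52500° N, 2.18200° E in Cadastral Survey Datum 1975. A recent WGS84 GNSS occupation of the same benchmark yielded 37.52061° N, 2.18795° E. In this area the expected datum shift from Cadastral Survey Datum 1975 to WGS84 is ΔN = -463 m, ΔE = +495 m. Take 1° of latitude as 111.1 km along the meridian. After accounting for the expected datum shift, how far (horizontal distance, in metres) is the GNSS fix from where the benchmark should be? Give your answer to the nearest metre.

Observed coordinate differences: Δφ = -0.00439°, Δλ = +0.00595°.
Converting to metres (1° lat = 111100 m, cos φ = 0.793088): observed ΔN = -487.7 m, observed ΔE = 524.3 m.
Subtracting the expected shift leaves a residual of -487.7 − (-463) = -24.7 m north and 524.3 − (495) = 29.3 m east.
Residual distance = √((-24.7)² + 29.3²) = 38.3 m.

38 m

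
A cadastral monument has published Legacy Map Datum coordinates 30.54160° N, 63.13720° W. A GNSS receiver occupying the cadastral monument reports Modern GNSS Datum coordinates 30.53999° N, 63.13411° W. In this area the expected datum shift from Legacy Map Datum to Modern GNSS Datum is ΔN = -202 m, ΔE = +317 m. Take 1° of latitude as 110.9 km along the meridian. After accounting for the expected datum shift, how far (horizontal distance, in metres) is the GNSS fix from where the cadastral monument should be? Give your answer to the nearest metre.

32 m

Observed coordinate differences: Δφ = -0.00161°, Δλ = +0.00309°.
Converting to metres (1° lat = 110900 m, cos φ = 0.861260): observed ΔN = -178.5 m, observed ΔE = 295.1 m.
Subtracting the expected shift leaves a residual of -178.5 − (-202) = 23.5 m north and 295.1 − (317) = -21.9 m east.
Residual distance = √(23.5² + (-21.9)²) = 32.1 m.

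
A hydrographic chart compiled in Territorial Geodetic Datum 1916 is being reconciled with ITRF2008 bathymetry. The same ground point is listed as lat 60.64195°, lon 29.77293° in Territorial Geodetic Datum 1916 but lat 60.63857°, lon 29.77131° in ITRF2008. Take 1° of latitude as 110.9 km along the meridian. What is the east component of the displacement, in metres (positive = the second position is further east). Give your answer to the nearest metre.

ΔE = -88 m

Δφ = 60.63857° − 60.64195° = -0.00338°; Δλ = 29.77131° − 29.77293° = -0.00162°.
ΔN = Δφ × 110900 = -374.8 m; ΔE = Δλ × 110900 × cos(60.64195°) = -0.00162 × 110900 × 0.490266 = -88.1 m.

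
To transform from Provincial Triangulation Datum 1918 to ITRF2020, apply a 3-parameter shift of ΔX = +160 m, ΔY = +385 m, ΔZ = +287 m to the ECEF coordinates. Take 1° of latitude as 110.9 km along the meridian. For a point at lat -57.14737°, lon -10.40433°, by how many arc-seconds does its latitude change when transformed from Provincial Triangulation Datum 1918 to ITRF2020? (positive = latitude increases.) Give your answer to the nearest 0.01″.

Δφ = 7.45″

sin φ = -0.840069, cos φ = 0.542480, sin λ = -0.180593, cos λ = 0.983558.
North component: ΔN = −sin φ cos λ·ΔX − sin φ sin λ·ΔY + cos φ·ΔZ = −(-0.840069)(0.983558)(160) − (-0.840069)(-0.180593)(385) + (0.542480)(287) = 229.48 m.
1° of latitude spans 110900 m, so Δφ = 229.48 / 110900 × 3600 = 7.449″.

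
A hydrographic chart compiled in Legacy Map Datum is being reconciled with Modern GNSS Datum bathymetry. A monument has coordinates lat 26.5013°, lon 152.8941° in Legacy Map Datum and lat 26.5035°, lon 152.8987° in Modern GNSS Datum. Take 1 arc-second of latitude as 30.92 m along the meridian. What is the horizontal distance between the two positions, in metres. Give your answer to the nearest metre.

Δφ = 26.5035° − 26.5013° = +0.0022°; Δλ = 152.8987° − 152.8941° = +0.0046°.
1° of latitude = 3600 × 30.92 = 111312 m.
ΔN = Δφ × 111312 = 244.9 m; ΔE = Δλ × 111312 × cos(26.5013°) = +0.0046 × 111312 × 0.894924 = 458.2 m.
Distance = √(ΔE² + ΔN²) = √(458.2² + 244.9²) = 519.6 m.

520 m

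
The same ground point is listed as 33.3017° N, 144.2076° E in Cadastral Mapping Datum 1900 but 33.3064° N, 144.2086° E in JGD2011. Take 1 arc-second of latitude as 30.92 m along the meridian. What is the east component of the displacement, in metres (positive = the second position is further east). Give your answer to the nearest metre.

Δφ = 33.3064° − 33.3017° = +0.0047°; Δλ = 144.2086° − 144.2076° = +0.0010°.
1° of latitude = 3600 × 30.92 = 111312 m.
ΔN = Δφ × 111312 = 523.2 m; ΔE = Δλ × 111312 × cos(33.3017°) = +0.0010 × 111312 × 0.835791 = 93.0 m.

ΔE = 93 m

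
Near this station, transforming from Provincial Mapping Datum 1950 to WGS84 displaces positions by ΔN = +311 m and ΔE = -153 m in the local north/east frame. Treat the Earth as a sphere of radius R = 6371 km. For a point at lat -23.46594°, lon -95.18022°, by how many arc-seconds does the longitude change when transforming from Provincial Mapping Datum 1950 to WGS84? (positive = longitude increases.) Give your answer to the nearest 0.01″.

Δλ = -5.40″

At latitude -23.46594°, cos φ = 0.917297.
One radian of longitude at latitude φ spans R cos φ, so Δλ = ΔE / (R cos φ) = -153.0 / (6371000 × 0.917297) = -2.6180e-05 rad = -5.400″.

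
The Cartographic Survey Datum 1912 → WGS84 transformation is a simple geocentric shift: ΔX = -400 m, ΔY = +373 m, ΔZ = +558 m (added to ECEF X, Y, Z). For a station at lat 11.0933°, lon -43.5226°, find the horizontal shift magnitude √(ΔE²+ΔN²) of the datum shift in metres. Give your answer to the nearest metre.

653 m

At φ = 11.0933°, λ = -43.5226°: sin φ = 0.192407, cos φ = 0.981315, sin λ = -0.688641, cos λ = 0.725103.
ΔE = −sin λ·ΔX + cos λ·ΔY = −(-0.688641)·(-400) + (0.725103)·(373) = -4.99 m.
ΔN = −sin φ cos λ·ΔX − sin φ sin λ·ΔY + cos φ·ΔZ = −(0.192407)(0.725103)(-400) − (0.192407)(-0.688641)(373) + (0.981315)(558) = 652.80 m.
Horizontal magnitude = √(ΔE² + ΔN²) = √((-4.99)² + 652.80²) = 652.82 m.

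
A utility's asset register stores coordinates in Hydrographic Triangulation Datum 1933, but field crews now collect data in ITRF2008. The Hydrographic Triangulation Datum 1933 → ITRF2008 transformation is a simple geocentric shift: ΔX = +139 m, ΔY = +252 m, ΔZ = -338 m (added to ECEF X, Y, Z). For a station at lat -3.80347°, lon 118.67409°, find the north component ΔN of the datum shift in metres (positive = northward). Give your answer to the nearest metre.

ΔN = -327 m

At φ = -3.80347°, λ = 118.67409°: sin φ = -0.066334, cos φ = 0.997797, sin λ = 0.877363, cos λ = -0.479827.
ΔN = −sin φ cos λ·ΔX − sin φ sin λ·ΔY + cos φ·ΔZ = −(-0.066334)(-0.479827)(139) − (-0.066334)(0.877363)(252) + (0.997797)(-338) = -327.01 m.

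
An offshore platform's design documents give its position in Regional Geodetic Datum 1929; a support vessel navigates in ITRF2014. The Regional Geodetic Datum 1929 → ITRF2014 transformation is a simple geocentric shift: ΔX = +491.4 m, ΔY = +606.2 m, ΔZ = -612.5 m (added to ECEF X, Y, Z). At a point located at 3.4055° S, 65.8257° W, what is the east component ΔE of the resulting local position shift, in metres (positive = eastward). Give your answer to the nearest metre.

ΔE = 697 m

The local east axis at (φ, λ) is (−sin λ, cos λ, 0), so ΔE = −sin(-65.8257°)·491.4 + cos(-65.8257°)·606.2 = 696.55 m.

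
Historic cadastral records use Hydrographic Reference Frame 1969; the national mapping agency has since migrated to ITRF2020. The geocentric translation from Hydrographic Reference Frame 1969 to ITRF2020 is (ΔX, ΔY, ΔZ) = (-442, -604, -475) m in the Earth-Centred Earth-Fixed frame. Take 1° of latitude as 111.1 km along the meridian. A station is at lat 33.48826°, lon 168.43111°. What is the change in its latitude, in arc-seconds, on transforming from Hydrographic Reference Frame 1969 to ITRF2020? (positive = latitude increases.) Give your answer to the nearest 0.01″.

Δφ = -18.41″

sin φ = 0.551766, cos φ = 0.833999, sin λ = 0.200546, cos λ = -0.979684.
North component: ΔN = −sin φ cos λ·ΔX − sin φ sin λ·ΔY + cos φ·ΔZ = −(0.551766)(-0.979684)(-442) − (0.551766)(0.200546)(-604) + (0.833999)(-475) = -568.24 m.
1° of latitude spans 111100 m, so Δφ = -568.24 / 111100 × 3600 = -18.413″.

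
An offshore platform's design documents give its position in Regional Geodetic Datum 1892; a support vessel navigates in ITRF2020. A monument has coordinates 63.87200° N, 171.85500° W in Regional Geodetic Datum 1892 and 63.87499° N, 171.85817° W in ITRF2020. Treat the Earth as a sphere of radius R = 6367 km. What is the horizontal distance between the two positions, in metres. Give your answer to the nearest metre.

Δφ = 63.87499° − 63.87200° = +0.00299°; Δλ = -171.85817° − -171.85500° = -0.00317°.
1° along a meridian = πR/180 = 111125 m.
ΔN = Δφ × 111125 = 332.3 m; ΔE = Δλ × 111125 × cos(63.87200°) = -0.00317 × 111125 × 0.440378 = -155.1 m.
Distance = √(ΔE² + ΔN²) = √((-155.1)² + 332.3²) = 366.7 m.

367 m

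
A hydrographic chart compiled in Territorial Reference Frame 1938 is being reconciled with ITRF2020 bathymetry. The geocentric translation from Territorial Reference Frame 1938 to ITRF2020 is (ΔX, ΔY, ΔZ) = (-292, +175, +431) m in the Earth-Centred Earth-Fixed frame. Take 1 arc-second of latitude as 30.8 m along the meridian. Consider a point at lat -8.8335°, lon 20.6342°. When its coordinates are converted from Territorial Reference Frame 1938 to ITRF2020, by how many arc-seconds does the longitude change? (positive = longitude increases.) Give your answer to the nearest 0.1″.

Δλ = 8.8″

sin φ = -0.153564, cos φ = 0.988139, sin λ = 0.352400, cos λ = 0.935849.
East component: ΔE = −sin λ·ΔX + cos λ·ΔY = −(0.352400)(-292) + (0.935849)(175) = 266.67 m.
1° of latitude spans 3600 × 30.80 = 110880 m; at latitude φ, 1° of longitude spans that × cos φ = 109564.8 m, so Δλ = 266.67 / 109564.8 × 3600 = 8.762″.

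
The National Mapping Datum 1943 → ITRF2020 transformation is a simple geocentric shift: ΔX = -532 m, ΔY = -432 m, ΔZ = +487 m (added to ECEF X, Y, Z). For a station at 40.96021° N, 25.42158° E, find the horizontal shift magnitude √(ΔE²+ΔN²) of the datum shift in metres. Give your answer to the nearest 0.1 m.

820.4 m

The local east axis at (φ, λ) is (−sin λ, cos λ, 0), so ΔE = −sin(25.42158°)·(-532) + cos(25.42158°)·(-432) = -161.80 m.
The local north axis is (−sin φ cos λ, −sin φ sin λ, cos φ), giving ΔN = 314.977 + 121.567 + 367.765 = 804.31 m.
Horizontal magnitude = √(ΔE² + ΔN²) = √((-161.80)² + 804.31²) = 820.42 m.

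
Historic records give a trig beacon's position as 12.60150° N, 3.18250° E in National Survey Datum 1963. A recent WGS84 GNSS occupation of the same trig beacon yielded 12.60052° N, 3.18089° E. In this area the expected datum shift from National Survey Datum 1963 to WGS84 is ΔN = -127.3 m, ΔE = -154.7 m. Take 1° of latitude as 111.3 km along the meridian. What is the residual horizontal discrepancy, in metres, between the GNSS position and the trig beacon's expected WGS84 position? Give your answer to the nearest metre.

Observed coordinate differences: Δφ = -0.00098°, Δλ = -0.00161°.
Converting to metres (1° lat = 111300 m, cos φ = 0.975911): observed ΔN = -109.1 m, observed ΔE = -174.9 m.
Subtracting the expected shift leaves a residual of -109.1 − (-127.3) = 18.2 m north and -174.9 − (-154.7) = -20.2 m east.
Residual distance = √(18.2² + (-20.2)²) = 27.2 m.

27 m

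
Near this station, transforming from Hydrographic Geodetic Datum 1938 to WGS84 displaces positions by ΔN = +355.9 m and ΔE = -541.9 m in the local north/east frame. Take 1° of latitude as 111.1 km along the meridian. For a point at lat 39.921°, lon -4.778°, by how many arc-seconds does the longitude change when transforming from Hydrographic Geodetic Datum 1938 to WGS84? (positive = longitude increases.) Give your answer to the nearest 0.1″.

Δλ = -22.9″

At latitude 39.921°, cos φ = 0.766930.
1° of longitude at this latitude = 111.1 × cos φ = 85.21 km, so Δλ = -541.9 / 85205.9 = -0.0063599° = -22.896″.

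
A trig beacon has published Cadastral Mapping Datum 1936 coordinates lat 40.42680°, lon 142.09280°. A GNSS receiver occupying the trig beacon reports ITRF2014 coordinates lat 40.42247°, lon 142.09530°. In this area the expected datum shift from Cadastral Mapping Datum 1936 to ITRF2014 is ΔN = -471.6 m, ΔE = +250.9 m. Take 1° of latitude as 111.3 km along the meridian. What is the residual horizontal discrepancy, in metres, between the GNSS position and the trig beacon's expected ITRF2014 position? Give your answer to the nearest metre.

40 m

Observed coordinate differences: Δφ = -0.00433°, Δλ = +0.00250°.
Converting to metres (1° lat = 111300 m, cos φ = 0.761235): observed ΔN = -481.9 m, observed ΔE = 211.8 m.
Subtracting the expected shift leaves a residual of -481.9 − (-471.6) = -10.3 m north and 211.8 − (250.9) = -39.1 m east.
Residual distance = √((-10.3)² + (-39.1)²) = 40.4 m.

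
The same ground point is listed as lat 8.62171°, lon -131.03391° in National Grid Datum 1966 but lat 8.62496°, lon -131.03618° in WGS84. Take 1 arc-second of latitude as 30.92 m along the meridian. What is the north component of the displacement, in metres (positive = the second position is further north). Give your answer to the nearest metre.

Δφ = 8.62496° − 8.62171° = +0.00325°; Δλ = -131.03618° − -131.03391° = -0.00227°.
1° of latitude = 3600 × 30.92 = 111312 m.
ΔN = Δφ × 111312 = 361.8 m; ΔE = Δλ × 111312 × cos(8.62171°) = -0.00227 × 111312 × 0.988700 = -249.8 m.

ΔN = 362 m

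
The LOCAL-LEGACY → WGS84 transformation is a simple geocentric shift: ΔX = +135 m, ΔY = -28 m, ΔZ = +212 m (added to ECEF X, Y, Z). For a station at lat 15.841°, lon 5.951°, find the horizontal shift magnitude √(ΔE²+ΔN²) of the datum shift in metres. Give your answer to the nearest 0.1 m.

At φ = 15.841°, λ = 5.951°: sin φ = 0.272969, cos φ = 0.962023, sin λ = 0.103678, cos λ = 0.994611.
ΔE = −sin λ·ΔX + cos λ·ΔY = −(0.103678)·(135) + (0.994611)·(-28) = -41.85 m.
ΔN = −sin φ cos λ·ΔX − sin φ sin λ·ΔY + cos φ·ΔZ = −(0.272969)(0.994611)(135) − (0.272969)(0.103678)(-28) + (0.962023)(212) = 168.09 m.
Horizontal magnitude = √(ΔE² + ΔN²) = √((-41.85)² + 168.09²) = 173.22 m.

173.2 m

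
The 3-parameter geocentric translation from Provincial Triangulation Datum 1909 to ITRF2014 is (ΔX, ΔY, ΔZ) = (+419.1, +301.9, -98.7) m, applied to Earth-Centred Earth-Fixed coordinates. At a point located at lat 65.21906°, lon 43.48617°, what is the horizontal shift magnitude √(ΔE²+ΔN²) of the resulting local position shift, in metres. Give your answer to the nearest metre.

511 m

The local east axis at (φ, λ) is (−sin λ, cos λ, 0), so ΔE = −sin(43.48617°)·419.1 + cos(43.48617°)·301.9 = -69.38 m.
The local north axis is (−sin φ cos λ, −sin φ sin λ, cos φ), giving ΔN = -276.074 − 188.630 − 41.370 = -506.07 m.
Horizontal magnitude = √(ΔE² + ΔN²) = √((-69.38)² + (-506.07)²) = 510.81 m.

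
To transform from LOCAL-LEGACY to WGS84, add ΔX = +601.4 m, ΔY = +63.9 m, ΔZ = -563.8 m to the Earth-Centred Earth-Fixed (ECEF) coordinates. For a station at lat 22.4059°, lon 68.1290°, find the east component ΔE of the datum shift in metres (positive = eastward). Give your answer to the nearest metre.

The local east axis at (φ, λ) is (−sin λ, cos λ, 0), so ΔE = −sin(68.1290°)·601.4 + cos(68.1290°)·63.9 = -534.31 m.

ΔE = -534 m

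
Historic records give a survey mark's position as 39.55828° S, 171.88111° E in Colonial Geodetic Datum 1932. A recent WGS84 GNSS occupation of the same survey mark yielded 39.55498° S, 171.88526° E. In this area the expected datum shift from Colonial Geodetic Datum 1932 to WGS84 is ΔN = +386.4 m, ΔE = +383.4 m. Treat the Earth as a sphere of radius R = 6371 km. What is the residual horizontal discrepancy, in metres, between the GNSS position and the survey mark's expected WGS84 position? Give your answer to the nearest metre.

Observed coordinate differences: Δφ = +0.00330°, Δλ = +0.00415°.
Converting to metres (1° lat = 111195 m, cos φ = 0.770977): observed ΔN = 366.9 m, observed ΔE = 355.8 m.
Subtracting the expected shift leaves a residual of 366.9 − (386.4) = -19.5 m north and 355.8 − (383.4) = -27.6 m east.
Residual distance = √((-19.5)² + (-27.6)²) = 33.8 m.

34 m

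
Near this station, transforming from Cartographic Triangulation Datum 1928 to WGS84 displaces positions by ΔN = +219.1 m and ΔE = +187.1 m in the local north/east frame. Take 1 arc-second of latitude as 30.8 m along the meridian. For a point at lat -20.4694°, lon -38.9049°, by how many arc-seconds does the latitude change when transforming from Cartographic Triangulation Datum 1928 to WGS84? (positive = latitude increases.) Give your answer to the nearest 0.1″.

Δφ = 7.1″

1″ of latitude = 30.80 m, so Δφ = 219.1 / 30.80 = 7.114″.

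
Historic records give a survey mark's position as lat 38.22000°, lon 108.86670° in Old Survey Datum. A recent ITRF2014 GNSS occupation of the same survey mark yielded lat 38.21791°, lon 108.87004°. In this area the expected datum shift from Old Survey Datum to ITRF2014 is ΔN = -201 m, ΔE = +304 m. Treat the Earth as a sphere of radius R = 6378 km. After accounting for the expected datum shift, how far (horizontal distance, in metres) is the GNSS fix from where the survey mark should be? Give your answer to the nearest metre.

34 m

Observed coordinate differences: Δφ = -0.00209°, Δλ = +0.00334°.
Converting to metres (1° lat = 111317 m, cos φ = 0.785641): observed ΔN = -232.7 m, observed ΔE = 292.1 m.
Subtracting the expected shift leaves a residual of -232.7 − (-201) = -31.7 m north and 292.1 − (304) = -11.9 m east.
Residual distance = √((-31.7)² + (-11.9)²) = 33.8 m.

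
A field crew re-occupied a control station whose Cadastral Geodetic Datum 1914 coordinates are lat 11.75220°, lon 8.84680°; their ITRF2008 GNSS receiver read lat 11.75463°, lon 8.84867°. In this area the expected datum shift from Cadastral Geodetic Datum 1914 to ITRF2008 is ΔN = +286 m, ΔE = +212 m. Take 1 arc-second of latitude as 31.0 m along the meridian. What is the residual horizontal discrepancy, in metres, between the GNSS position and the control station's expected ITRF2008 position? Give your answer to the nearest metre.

Observed coordinate differences: Δφ = +0.00243°, Δλ = +0.00187°.
Converting to metres (1° lat = 111600 m, cos φ = 0.979038): observed ΔN = 271.2 m, observed ΔE = 204.3 m.
Subtracting the expected shift leaves a residual of 271.2 − (286) = -14.8 m north and 204.3 − (212) = -7.7 m east.
Residual distance = √((-14.8)² + (-7.7)²) = 16.7 m.

17 m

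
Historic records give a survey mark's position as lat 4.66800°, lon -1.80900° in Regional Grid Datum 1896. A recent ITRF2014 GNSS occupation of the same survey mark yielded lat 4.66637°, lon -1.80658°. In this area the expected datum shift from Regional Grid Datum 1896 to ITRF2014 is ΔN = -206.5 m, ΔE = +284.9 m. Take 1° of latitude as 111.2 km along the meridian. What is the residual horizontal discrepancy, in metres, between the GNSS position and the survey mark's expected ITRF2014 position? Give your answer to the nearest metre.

30 m

Observed coordinate differences: Δφ = -0.00163°, Δλ = +0.00242°.
Converting to metres (1° lat = 111200 m, cos φ = 0.996683): observed ΔN = -181.3 m, observed ΔE = 268.2 m.
Subtracting the expected shift leaves a residual of -181.3 − (-206.5) = 25.2 m north and 268.2 − (284.9) = -16.7 m east.
Residual distance = √(25.2² + (-16.7)²) = 30.3 m.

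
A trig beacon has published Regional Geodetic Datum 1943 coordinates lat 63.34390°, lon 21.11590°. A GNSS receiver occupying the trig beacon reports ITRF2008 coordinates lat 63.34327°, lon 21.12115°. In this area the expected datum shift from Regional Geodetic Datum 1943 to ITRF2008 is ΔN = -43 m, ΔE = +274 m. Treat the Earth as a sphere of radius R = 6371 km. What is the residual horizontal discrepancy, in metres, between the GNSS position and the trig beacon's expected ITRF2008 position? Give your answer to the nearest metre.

30 m

Observed coordinate differences: Δφ = -0.00063°, Δλ = +0.00525°.
Converting to metres (1° lat = 111195 m, cos φ = 0.448634): observed ΔN = -70.1 m, observed ΔE = 261.9 m.
Subtracting the expected shift leaves a residual of -70.1 − (-43) = -27.1 m north and 261.9 − (274) = -12.1 m east.
Residual distance = √((-27.1)² + (-12.1)²) = 29.6 m.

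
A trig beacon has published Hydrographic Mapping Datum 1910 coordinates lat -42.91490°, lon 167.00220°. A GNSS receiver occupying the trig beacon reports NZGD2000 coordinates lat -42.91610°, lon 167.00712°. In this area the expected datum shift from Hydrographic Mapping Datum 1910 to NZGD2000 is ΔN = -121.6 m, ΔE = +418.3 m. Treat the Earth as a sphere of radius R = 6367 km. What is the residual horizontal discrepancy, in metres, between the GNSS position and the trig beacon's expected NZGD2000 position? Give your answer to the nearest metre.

21 m

Observed coordinate differences: Δφ = -0.00120°, Δλ = +0.00492°.
Converting to metres (1° lat = 111125 m, cos φ = 0.732366): observed ΔN = -133.4 m, observed ΔE = 400.4 m.
Subtracting the expected shift leaves a residual of -133.4 − (-121.6) = -11.8 m north and 400.4 − (418.3) = -17.9 m east.
Residual distance = √((-11.8)² + (-17.9)²) = 21.4 m.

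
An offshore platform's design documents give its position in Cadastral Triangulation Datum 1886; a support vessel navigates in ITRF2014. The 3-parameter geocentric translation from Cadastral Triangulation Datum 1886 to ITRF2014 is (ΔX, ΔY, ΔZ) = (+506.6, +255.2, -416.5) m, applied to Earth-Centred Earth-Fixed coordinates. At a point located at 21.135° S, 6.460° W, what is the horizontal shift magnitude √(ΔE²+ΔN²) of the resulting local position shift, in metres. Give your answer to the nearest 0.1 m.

379.1 m

At φ = -21.135°, λ = -6.460°: sin φ = -0.360567, cos φ = 0.932733, sin λ = -0.112510, cos λ = 0.993651.
ΔE = −sin λ·ΔX + cos λ·ΔY = −(-0.112510)·(506.6) + (0.993651)·(255.2) = 310.58 m.
ΔN = −sin φ cos λ·ΔX − sin φ sin λ·ΔY + cos φ·ΔZ = −(-0.360567)(0.993651)(506.6) − (-0.360567)(-0.112510)(255.2) + (0.932733)(-416.5) = -217.33 m.
Horizontal magnitude = √(ΔE² + ΔN²) = √(310.58² + (-217.33)²) = 379.07 m.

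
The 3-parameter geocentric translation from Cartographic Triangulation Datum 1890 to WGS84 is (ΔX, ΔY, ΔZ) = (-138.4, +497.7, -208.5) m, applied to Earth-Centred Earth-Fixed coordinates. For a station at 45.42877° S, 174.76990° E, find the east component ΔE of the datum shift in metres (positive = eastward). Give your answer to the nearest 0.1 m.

At φ = -45.42877°, λ = 174.76990°: sin φ = -0.712379, cos φ = 0.701795, sin λ = 0.091156, cos λ = -0.995837.
ΔE = −sin λ·ΔX + cos λ·ΔY = −(0.091156)·(-138.4) + (-0.995837)·(497.7) = -483.01 m.

ΔE = -483.0 m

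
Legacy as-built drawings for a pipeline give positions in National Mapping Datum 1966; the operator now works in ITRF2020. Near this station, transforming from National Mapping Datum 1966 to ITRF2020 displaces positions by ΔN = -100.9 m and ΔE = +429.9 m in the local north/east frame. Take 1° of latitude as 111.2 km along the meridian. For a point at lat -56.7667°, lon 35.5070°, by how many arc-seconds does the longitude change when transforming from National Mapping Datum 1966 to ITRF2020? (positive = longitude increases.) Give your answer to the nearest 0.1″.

At latitude -56.7667°, cos φ = 0.548049.
1° of longitude at this latitude = 111.2 × cos φ = 60.94 km, so Δλ = 429.9 / 60943.1 = 0.0070541° = 25.395″.

Δλ = 25.4″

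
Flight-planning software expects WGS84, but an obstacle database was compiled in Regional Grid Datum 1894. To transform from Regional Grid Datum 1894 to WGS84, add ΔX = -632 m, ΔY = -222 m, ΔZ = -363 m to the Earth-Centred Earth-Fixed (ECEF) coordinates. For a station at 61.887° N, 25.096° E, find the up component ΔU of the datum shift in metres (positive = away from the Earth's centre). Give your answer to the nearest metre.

The local up (radial) axis is (cos φ cos λ, cos φ sin λ, sin φ), giving ΔU = -269.693 − 44.368 − 320.173 = -634.23 m.

ΔU = -634 m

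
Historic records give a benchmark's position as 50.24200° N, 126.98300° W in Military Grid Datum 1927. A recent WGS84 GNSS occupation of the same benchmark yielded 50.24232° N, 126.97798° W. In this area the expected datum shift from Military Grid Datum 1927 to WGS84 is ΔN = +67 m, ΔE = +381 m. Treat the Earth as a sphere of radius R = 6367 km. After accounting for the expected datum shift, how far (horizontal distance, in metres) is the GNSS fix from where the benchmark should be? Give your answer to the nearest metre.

40 m

Observed coordinate differences: Δφ = +0.00032°, Δλ = +0.00502°.
Converting to metres (1° lat = 111125 m, cos φ = 0.639546): observed ΔN = 35.6 m, observed ΔE = 356.8 m.
Subtracting the expected shift leaves a residual of 35.6 − (67) = -31.4 m north and 356.8 − (381) = -24.2 m east.
Residual distance = √((-31.4)² + (-24.2)²) = 39.7 m.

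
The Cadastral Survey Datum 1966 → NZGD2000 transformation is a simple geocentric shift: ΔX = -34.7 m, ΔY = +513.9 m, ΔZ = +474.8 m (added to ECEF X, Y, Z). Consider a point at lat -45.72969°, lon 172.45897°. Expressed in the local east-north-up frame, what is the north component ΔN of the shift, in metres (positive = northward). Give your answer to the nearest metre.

At φ = -45.72969°, λ = 172.45897°: sin φ = -0.716055, cos φ = 0.698044, sin λ = 0.131236, cos λ = -0.991351.
ΔN = −sin φ cos λ·ΔX − sin φ sin λ·ΔY + cos φ·ΔZ = −(-0.716055)(-0.991351)(-34.7) − (-0.716055)(0.131236)(513.9) + (0.698044)(474.8) = 404.36 m.

ΔN = 404 m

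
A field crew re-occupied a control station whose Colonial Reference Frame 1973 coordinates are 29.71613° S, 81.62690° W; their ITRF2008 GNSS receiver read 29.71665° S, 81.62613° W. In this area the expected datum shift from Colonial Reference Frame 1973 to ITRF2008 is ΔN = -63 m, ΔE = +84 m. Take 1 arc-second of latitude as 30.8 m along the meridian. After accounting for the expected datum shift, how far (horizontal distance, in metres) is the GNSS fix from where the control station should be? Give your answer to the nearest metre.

11 m

Observed coordinate differences: Δφ = -0.00052°, Δλ = +0.00077°.
Converting to metres (1° lat = 110880 m, cos φ = 0.868492): observed ΔN = -57.7 m, observed ΔE = 74.1 m.
Subtracting the expected shift leaves a residual of -57.7 − (-63) = 5.3 m north and 74.1 − (84) = -9.9 m east.
Residual distance = √(5.3² + (-9.9)²) = 11.2 m.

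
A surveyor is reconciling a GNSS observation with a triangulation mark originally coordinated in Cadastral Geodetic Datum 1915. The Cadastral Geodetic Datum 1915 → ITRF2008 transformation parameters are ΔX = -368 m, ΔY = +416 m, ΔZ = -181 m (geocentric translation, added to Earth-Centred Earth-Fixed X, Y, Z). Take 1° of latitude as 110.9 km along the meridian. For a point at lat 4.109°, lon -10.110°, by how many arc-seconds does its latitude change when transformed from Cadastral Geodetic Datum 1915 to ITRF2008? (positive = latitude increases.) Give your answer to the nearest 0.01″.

sin φ = 0.071654, cos φ = 0.997430, sin λ = -0.175539, cos λ = 0.984473.
North component: ΔN = −sin φ cos λ·ΔX − sin φ sin λ·ΔY + cos φ·ΔZ = −(0.071654)(0.984473)(-368) − (0.071654)(-0.175539)(416) + (0.997430)(-181) = -149.34 m.
1° of latitude spans 110900 m, so Δφ = -149.34 / 110900 × 3600 = -4.848″.

Δφ = -4.85″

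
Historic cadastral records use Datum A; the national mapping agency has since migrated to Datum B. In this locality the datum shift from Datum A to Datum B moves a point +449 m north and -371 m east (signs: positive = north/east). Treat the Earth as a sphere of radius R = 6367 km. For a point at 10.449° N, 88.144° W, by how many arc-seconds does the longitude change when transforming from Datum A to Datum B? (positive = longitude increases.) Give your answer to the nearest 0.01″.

At latitude 10.449°, cos φ = 0.983417.
One radian of longitude at latitude φ spans R cos φ, so Δλ = ΔE / (R cos φ) = -371.0 / (6367000 × 0.983417) = -5.9252e-05 rad = -12.222″.

Δλ = -12.22″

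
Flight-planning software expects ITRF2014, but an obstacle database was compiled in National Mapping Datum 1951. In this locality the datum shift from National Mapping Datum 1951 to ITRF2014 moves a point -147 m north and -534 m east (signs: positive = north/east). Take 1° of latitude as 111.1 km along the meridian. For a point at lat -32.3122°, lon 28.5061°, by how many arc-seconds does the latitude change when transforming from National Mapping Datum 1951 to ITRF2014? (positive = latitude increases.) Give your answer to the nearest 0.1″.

Δφ = -4.8″

1° of latitude = 111.1 km, so Δφ = -147.0 / 111100 = -0.0013231° = -4.763″.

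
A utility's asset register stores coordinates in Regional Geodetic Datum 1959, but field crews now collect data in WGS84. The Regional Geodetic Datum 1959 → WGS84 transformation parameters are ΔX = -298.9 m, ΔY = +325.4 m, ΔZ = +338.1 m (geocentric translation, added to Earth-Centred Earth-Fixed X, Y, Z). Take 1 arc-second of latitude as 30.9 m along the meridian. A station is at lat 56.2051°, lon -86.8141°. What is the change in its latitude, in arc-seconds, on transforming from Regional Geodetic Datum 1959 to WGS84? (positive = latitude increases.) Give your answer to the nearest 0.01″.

Δφ = 15.27″

sin φ = 0.831034, cos φ = 0.556222, sin λ = -0.998454, cos λ = 0.055576.
North component: ΔN = −sin φ cos λ·ΔX − sin φ sin λ·ΔY + cos φ·ΔZ = −(0.831034)(0.055576)(-298.9) − (0.831034)(-0.998454)(325.4) + (0.556222)(338.1) = 471.86 m.
1° of latitude spans 3600 × 30.90 = 111240 m, so Δφ = 471.86 / 111240 × 3600 = 15.271″.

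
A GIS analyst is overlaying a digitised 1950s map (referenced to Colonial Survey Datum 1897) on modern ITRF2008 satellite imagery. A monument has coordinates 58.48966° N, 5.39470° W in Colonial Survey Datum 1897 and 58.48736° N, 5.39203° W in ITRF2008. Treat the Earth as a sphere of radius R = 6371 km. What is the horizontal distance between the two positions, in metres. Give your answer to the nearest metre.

299 m

Δφ = 58.48736° − 58.48966° = -0.00230°; Δλ = -5.39203° − -5.39470° = +0.00267°.
1° along a meridian = πR/180 = 111195 m.
ΔN = Δφ × 111195 = -255.7 m; ΔE = Δλ × 111195 × cos(58.48966°) = +0.00267 × 111195 × 0.522652 = 155.2 m.
Distance = √(ΔE² + ΔN²) = √(155.2² + (-255.7)²) = 299.1 m.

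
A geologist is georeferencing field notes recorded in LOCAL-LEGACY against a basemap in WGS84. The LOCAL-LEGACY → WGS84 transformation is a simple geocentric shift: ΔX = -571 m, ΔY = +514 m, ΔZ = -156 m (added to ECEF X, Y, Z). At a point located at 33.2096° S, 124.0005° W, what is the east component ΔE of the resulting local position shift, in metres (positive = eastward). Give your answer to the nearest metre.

ΔE = -761 m

The local east axis at (φ, λ) is (−sin λ, cos λ, 0), so ΔE = −sin(-124.0005°)·(-571) + cos(-124.0005°)·514 = -760.81 m.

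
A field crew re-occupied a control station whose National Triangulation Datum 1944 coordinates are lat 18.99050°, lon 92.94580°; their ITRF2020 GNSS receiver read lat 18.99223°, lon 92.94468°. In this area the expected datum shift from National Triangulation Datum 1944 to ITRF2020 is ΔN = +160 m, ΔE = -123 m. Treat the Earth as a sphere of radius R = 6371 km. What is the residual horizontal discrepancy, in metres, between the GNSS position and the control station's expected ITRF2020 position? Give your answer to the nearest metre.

Observed coordinate differences: Δφ = +0.00173°, Δλ = -0.00112°.
Converting to metres (1° lat = 111195 m, cos φ = 0.945573): observed ΔN = 192.4 m, observed ΔE = -117.8 m.
Subtracting the expected shift leaves a residual of 192.4 − (160) = 32.4 m north and -117.8 − (-123) = 5.2 m east.
Residual distance = √(32.4² + 5.2²) = 32.8 m.

33 m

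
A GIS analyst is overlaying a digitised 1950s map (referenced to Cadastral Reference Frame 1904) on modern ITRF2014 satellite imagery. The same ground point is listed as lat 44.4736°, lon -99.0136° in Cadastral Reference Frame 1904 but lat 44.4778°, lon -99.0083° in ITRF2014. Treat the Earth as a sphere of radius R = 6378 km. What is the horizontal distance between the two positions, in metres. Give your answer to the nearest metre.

Δφ = 44.4778° − 44.4736° = +0.0042°; Δλ = -99.0083° − -99.0136° = +0.0053°.
1° along a meridian = πR/180 = 111317 m.
ΔN = Δφ × 111317 = 467.5 m; ΔE = Δλ × 111317 × cos(44.4736°) = +0.0053 × 111317 × 0.713573 = 421.0 m.
Distance = √(ΔE² + ΔN²) = √(421.0² + 467.5²) = 629.1 m.

629 m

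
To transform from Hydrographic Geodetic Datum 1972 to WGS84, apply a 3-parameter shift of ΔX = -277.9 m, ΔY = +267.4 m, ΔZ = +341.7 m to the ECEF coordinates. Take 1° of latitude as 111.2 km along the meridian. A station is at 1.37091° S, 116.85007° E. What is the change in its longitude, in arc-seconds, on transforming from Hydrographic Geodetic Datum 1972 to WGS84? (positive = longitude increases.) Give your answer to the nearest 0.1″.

sin φ = -0.023925, cos φ = 0.999714, sin λ = 0.892191, cos λ = -0.451657.
East component: ΔE = −sin λ·ΔX + cos λ·ΔY = −(0.892191)(-277.9) + (-0.451657)(267.4) = 127.17 m.
1° of latitude spans 111200 m; at latitude φ, 1° of longitude spans that × cos φ = 111168.2 m, so Δλ = 127.17 / 111168.2 × 3600 = 4.118″.

Δλ = 4.1″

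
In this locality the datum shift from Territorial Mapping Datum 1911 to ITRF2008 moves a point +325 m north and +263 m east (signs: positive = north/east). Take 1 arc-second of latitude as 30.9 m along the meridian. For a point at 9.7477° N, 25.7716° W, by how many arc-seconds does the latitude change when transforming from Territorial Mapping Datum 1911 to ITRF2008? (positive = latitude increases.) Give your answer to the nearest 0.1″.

Δφ = 10.5″

1″ of latitude = 30.90 m, so Δφ = 325.0 / 30.90 = 10.518″.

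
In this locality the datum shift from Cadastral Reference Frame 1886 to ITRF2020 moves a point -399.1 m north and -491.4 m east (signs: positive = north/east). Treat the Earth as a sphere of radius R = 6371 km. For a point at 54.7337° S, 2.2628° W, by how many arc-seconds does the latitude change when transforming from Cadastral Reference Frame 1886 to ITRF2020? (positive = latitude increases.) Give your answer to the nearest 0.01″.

On a sphere of radius R, 1 rad of latitude = R, so Δφ = ΔN / R = -399.1 / 6371000 = -6.2643e-05 rad = -12.921″.

Δφ = -12.92″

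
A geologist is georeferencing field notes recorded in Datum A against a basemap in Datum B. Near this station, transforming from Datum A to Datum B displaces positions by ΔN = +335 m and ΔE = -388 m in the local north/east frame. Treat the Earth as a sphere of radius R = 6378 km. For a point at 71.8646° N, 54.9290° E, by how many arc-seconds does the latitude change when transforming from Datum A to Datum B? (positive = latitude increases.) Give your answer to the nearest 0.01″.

On a sphere of radius R, 1 rad of latitude = R, so Δφ = ΔN / R = 335.0 / 6378000 = 5.2524e-05 rad = 10.834″.

Δφ = 10.83″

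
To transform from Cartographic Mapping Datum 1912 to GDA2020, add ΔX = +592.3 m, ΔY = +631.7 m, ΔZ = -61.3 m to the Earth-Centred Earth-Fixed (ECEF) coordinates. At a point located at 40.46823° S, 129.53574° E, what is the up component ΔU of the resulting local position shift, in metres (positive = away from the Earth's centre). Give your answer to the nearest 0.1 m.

ΔU = 123.6 m

At φ = -40.46823°, λ = 129.53574°: sin φ = -0.649026, cos φ = 0.760766, sin λ = 0.771228, cos λ = -0.636559.
ΔU = cos φ cos λ·ΔX + cos φ sin λ·ΔY + sin φ·ΔZ = (0.760766)(-0.636559)(592.3) + (0.760766)(0.771228)(631.7) + (-0.649026)(-61.3) = 123.58 m.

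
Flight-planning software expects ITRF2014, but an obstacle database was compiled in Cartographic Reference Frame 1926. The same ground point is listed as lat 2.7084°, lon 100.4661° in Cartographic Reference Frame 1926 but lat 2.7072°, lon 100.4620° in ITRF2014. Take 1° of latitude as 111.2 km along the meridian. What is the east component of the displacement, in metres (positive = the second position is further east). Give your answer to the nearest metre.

ΔE = -455 m

Δφ = 2.7072° − 2.7084° = -0.0012°; Δλ = 100.4620° − 100.4661° = -0.0041°.
ΔN = Δφ × 111200 = -133.4 m; ΔE = Δλ × 111200 × cos(2.7084°) = -0.0041 × 111200 × 0.998883 = -455.4 m.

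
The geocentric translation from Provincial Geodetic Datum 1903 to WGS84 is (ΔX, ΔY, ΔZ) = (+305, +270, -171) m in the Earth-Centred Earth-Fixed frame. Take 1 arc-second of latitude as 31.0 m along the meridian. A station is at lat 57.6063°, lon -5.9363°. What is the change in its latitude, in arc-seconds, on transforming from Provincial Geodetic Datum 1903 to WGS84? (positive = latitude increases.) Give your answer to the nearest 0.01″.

Δφ = -10.46″

sin φ = 0.844387, cos φ = 0.535734, sin λ = -0.103423, cos λ = 0.994637.
North component: ΔN = −sin φ cos λ·ΔX − sin φ sin λ·ΔY + cos φ·ΔZ = −(0.844387)(0.994637)(305) − (0.844387)(-0.103423)(270) + (0.535734)(-171) = -324.19 m.
1° of latitude spans 3600 × 31.00 = 111600 m, so Δφ = -324.19 / 111600 × 3600 = -10.458″.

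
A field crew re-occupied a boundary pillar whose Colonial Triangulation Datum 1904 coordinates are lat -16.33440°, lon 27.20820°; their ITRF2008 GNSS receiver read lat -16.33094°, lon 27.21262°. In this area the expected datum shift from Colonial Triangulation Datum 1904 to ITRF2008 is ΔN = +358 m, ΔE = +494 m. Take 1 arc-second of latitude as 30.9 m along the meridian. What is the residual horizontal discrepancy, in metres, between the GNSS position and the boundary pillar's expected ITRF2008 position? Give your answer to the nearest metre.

Observed coordinate differences: Δφ = +0.00346°, Δλ = +0.00442°.
Converting to metres (1° lat = 111240 m, cos φ = 0.959637): observed ΔN = 384.9 m, observed ΔE = 471.8 m.
Subtracting the expected shift leaves a residual of 384.9 − (358) = 26.9 m north and 471.8 − (494) = -22.2 m east.
Residual distance = √(26.9² + (-22.2)²) = 34.8 m.

35 m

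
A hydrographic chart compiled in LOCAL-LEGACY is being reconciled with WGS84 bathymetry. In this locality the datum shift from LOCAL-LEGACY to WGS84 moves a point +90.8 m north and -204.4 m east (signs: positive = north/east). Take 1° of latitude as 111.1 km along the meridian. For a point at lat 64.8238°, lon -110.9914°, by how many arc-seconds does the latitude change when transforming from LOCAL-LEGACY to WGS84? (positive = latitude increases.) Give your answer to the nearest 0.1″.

1° of latitude = 111.1 km, so Δφ = 90.8 / 111100 = 0.0008173° = 2.942″.

Δφ = 2.9″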